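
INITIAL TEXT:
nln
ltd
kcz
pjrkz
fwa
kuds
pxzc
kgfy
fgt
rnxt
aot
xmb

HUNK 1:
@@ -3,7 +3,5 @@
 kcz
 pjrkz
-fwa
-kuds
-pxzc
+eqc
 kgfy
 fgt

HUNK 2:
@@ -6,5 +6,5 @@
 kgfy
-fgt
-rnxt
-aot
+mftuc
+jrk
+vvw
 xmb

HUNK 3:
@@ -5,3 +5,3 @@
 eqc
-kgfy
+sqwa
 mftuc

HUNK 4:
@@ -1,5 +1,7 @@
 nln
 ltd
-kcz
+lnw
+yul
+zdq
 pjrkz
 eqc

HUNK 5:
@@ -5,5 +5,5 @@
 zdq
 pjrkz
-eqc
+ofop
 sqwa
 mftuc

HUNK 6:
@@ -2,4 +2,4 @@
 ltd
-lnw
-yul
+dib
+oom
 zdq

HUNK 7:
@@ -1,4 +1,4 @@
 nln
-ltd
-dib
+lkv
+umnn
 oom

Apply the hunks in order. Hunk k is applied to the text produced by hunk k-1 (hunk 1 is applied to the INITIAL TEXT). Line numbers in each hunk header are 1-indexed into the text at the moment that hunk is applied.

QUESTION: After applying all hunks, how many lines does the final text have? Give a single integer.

Hunk 1: at line 3 remove [fwa,kuds,pxzc] add [eqc] -> 10 lines: nln ltd kcz pjrkz eqc kgfy fgt rnxt aot xmb
Hunk 2: at line 6 remove [fgt,rnxt,aot] add [mftuc,jrk,vvw] -> 10 lines: nln ltd kcz pjrkz eqc kgfy mftuc jrk vvw xmb
Hunk 3: at line 5 remove [kgfy] add [sqwa] -> 10 lines: nln ltd kcz pjrkz eqc sqwa mftuc jrk vvw xmb
Hunk 4: at line 1 remove [kcz] add [lnw,yul,zdq] -> 12 lines: nln ltd lnw yul zdq pjrkz eqc sqwa mftuc jrk vvw xmb
Hunk 5: at line 5 remove [eqc] add [ofop] -> 12 lines: nln ltd lnw yul zdq pjrkz ofop sqwa mftuc jrk vvw xmb
Hunk 6: at line 2 remove [lnw,yul] add [dib,oom] -> 12 lines: nln ltd dib oom zdq pjrkz ofop sqwa mftuc jrk vvw xmb
Hunk 7: at line 1 remove [ltd,dib] add [lkv,umnn] -> 12 lines: nln lkv umnn oom zdq pjrkz ofop sqwa mftuc jrk vvw xmb
Final line count: 12

Answer: 12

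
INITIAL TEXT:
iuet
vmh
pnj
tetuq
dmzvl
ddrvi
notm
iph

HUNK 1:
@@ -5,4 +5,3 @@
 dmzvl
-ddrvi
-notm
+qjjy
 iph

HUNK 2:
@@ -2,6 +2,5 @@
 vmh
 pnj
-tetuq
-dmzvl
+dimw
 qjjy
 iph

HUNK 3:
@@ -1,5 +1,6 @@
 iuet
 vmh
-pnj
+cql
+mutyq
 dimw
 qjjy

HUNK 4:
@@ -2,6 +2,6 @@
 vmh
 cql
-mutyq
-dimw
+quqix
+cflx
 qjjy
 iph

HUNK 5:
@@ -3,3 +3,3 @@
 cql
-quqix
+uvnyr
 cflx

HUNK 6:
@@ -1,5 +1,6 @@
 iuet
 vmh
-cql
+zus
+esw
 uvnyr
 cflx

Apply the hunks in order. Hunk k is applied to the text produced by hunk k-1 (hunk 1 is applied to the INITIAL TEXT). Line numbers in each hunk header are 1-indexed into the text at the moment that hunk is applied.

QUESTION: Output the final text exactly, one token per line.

Hunk 1: at line 5 remove [ddrvi,notm] add [qjjy] -> 7 lines: iuet vmh pnj tetuq dmzvl qjjy iph
Hunk 2: at line 2 remove [tetuq,dmzvl] add [dimw] -> 6 lines: iuet vmh pnj dimw qjjy iph
Hunk 3: at line 1 remove [pnj] add [cql,mutyq] -> 7 lines: iuet vmh cql mutyq dimw qjjy iph
Hunk 4: at line 2 remove [mutyq,dimw] add [quqix,cflx] -> 7 lines: iuet vmh cql quqix cflx qjjy iph
Hunk 5: at line 3 remove [quqix] add [uvnyr] -> 7 lines: iuet vmh cql uvnyr cflx qjjy iph
Hunk 6: at line 1 remove [cql] add [zus,esw] -> 8 lines: iuet vmh zus esw uvnyr cflx qjjy iph

Answer: iuet
vmh
zus
esw
uvnyr
cflx
qjjy
iph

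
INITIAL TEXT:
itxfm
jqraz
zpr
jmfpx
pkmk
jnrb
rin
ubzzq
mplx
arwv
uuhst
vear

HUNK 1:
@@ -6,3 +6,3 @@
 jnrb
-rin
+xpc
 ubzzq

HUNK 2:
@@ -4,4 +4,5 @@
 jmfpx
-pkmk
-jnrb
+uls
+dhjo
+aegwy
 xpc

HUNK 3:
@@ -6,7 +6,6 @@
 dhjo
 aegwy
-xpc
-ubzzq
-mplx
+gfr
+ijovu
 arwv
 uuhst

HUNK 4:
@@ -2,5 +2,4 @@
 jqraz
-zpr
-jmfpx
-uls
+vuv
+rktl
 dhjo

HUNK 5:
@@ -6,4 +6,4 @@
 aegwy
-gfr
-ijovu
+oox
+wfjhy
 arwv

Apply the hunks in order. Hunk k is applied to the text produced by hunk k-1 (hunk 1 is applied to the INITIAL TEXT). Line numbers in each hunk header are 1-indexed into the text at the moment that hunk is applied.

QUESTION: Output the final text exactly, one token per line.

Hunk 1: at line 6 remove [rin] add [xpc] -> 12 lines: itxfm jqraz zpr jmfpx pkmk jnrb xpc ubzzq mplx arwv uuhst vear
Hunk 2: at line 4 remove [pkmk,jnrb] add [uls,dhjo,aegwy] -> 13 lines: itxfm jqraz zpr jmfpx uls dhjo aegwy xpc ubzzq mplx arwv uuhst vear
Hunk 3: at line 6 remove [xpc,ubzzq,mplx] add [gfr,ijovu] -> 12 lines: itxfm jqraz zpr jmfpx uls dhjo aegwy gfr ijovu arwv uuhst vear
Hunk 4: at line 2 remove [zpr,jmfpx,uls] add [vuv,rktl] -> 11 lines: itxfm jqraz vuv rktl dhjo aegwy gfr ijovu arwv uuhst vear
Hunk 5: at line 6 remove [gfr,ijovu] add [oox,wfjhy] -> 11 lines: itxfm jqraz vuv rktl dhjo aegwy oox wfjhy arwv uuhst vear

Answer: itxfm
jqraz
vuv
rktl
dhjo
aegwy
oox
wfjhy
arwv
uuhst
vear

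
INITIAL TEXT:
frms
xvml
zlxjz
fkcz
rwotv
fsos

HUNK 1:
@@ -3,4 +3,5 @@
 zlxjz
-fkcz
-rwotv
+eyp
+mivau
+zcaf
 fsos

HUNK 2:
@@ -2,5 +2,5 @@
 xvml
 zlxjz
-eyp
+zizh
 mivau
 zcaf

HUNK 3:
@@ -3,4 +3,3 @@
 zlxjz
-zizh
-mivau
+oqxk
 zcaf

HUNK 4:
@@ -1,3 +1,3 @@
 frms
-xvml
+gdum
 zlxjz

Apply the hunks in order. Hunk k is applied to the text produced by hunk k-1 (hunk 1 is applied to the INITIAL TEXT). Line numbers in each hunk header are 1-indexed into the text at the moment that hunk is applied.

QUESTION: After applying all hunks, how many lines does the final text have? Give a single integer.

Hunk 1: at line 3 remove [fkcz,rwotv] add [eyp,mivau,zcaf] -> 7 lines: frms xvml zlxjz eyp mivau zcaf fsos
Hunk 2: at line 2 remove [eyp] add [zizh] -> 7 lines: frms xvml zlxjz zizh mivau zcaf fsos
Hunk 3: at line 3 remove [zizh,mivau] add [oqxk] -> 6 lines: frms xvml zlxjz oqxk zcaf fsos
Hunk 4: at line 1 remove [xvml] add [gdum] -> 6 lines: frms gdum zlxjz oqxk zcaf fsos
Final line count: 6

Answer: 6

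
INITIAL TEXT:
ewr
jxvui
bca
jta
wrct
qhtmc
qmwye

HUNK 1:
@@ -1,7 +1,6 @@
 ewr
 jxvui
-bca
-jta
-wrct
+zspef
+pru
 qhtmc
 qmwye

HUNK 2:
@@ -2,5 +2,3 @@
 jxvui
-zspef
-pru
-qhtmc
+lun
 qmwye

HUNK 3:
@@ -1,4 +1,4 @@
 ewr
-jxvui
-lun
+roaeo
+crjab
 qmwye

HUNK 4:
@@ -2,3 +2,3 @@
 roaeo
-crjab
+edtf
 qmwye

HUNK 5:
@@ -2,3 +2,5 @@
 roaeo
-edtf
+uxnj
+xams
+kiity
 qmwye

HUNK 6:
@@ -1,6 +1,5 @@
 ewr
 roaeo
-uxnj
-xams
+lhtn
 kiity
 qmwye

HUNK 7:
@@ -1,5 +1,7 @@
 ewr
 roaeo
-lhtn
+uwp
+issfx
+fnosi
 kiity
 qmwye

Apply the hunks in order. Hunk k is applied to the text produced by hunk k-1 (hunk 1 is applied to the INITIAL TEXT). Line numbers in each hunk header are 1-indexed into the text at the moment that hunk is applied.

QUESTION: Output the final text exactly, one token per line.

Hunk 1: at line 1 remove [bca,jta,wrct] add [zspef,pru] -> 6 lines: ewr jxvui zspef pru qhtmc qmwye
Hunk 2: at line 2 remove [zspef,pru,qhtmc] add [lun] -> 4 lines: ewr jxvui lun qmwye
Hunk 3: at line 1 remove [jxvui,lun] add [roaeo,crjab] -> 4 lines: ewr roaeo crjab qmwye
Hunk 4: at line 2 remove [crjab] add [edtf] -> 4 lines: ewr roaeo edtf qmwye
Hunk 5: at line 2 remove [edtf] add [uxnj,xams,kiity] -> 6 lines: ewr roaeo uxnj xams kiity qmwye
Hunk 6: at line 1 remove [uxnj,xams] add [lhtn] -> 5 lines: ewr roaeo lhtn kiity qmwye
Hunk 7: at line 1 remove [lhtn] add [uwp,issfx,fnosi] -> 7 lines: ewr roaeo uwp issfx fnosi kiity qmwye

Answer: ewr
roaeo
uwp
issfx
fnosi
kiity
qmwye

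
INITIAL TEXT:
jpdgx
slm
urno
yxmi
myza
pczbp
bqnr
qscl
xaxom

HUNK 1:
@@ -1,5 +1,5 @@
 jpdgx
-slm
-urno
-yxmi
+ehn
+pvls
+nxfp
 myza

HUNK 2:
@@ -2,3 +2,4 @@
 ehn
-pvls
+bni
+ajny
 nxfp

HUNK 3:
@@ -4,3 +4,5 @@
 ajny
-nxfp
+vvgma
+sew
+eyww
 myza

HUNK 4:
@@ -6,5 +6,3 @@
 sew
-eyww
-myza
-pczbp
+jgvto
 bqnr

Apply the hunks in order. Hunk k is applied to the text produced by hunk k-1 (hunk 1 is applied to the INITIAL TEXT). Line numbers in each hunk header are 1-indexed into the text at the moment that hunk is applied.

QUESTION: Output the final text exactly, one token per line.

Answer: jpdgx
ehn
bni
ajny
vvgma
sew
jgvto
bqnr
qscl
xaxom

Derivation:
Hunk 1: at line 1 remove [slm,urno,yxmi] add [ehn,pvls,nxfp] -> 9 lines: jpdgx ehn pvls nxfp myza pczbp bqnr qscl xaxom
Hunk 2: at line 2 remove [pvls] add [bni,ajny] -> 10 lines: jpdgx ehn bni ajny nxfp myza pczbp bqnr qscl xaxom
Hunk 3: at line 4 remove [nxfp] add [vvgma,sew,eyww] -> 12 lines: jpdgx ehn bni ajny vvgma sew eyww myza pczbp bqnr qscl xaxom
Hunk 4: at line 6 remove [eyww,myza,pczbp] add [jgvto] -> 10 lines: jpdgx ehn bni ajny vvgma sew jgvto bqnr qscl xaxom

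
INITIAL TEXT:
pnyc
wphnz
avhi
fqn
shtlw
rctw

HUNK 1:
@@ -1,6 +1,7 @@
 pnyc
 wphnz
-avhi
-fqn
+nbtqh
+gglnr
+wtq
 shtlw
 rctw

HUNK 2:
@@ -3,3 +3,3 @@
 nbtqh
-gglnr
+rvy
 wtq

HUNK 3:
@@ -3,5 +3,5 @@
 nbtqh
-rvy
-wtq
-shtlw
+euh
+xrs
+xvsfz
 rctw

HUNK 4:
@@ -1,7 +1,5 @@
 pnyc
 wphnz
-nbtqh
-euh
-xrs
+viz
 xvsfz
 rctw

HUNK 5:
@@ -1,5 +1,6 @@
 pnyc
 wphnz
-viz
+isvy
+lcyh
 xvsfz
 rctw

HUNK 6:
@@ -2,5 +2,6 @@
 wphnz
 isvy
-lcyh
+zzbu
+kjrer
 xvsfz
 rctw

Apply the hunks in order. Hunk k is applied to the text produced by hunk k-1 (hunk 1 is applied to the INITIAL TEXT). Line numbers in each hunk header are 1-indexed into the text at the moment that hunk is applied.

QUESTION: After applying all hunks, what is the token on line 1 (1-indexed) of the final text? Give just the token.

Hunk 1: at line 1 remove [avhi,fqn] add [nbtqh,gglnr,wtq] -> 7 lines: pnyc wphnz nbtqh gglnr wtq shtlw rctw
Hunk 2: at line 3 remove [gglnr] add [rvy] -> 7 lines: pnyc wphnz nbtqh rvy wtq shtlw rctw
Hunk 3: at line 3 remove [rvy,wtq,shtlw] add [euh,xrs,xvsfz] -> 7 lines: pnyc wphnz nbtqh euh xrs xvsfz rctw
Hunk 4: at line 1 remove [nbtqh,euh,xrs] add [viz] -> 5 lines: pnyc wphnz viz xvsfz rctw
Hunk 5: at line 1 remove [viz] add [isvy,lcyh] -> 6 lines: pnyc wphnz isvy lcyh xvsfz rctw
Hunk 6: at line 2 remove [lcyh] add [zzbu,kjrer] -> 7 lines: pnyc wphnz isvy zzbu kjrer xvsfz rctw
Final line 1: pnyc

Answer: pnyc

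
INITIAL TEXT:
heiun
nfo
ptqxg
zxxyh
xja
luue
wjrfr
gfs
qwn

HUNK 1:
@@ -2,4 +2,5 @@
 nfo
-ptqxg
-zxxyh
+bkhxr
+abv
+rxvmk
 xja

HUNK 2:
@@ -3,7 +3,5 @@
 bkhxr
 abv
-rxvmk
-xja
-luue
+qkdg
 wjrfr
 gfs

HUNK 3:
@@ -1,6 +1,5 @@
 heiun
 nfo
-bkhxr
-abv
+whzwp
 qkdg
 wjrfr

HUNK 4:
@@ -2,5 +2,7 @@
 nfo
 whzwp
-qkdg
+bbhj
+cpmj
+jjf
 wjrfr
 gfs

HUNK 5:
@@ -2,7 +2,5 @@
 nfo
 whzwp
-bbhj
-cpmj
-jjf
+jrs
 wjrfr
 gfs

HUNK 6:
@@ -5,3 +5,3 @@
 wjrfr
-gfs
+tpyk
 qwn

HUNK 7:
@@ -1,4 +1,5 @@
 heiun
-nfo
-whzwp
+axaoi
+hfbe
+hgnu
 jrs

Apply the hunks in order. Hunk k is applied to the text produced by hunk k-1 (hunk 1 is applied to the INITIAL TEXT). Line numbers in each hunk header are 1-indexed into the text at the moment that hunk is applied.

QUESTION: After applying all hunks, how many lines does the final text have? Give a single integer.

Answer: 8

Derivation:
Hunk 1: at line 2 remove [ptqxg,zxxyh] add [bkhxr,abv,rxvmk] -> 10 lines: heiun nfo bkhxr abv rxvmk xja luue wjrfr gfs qwn
Hunk 2: at line 3 remove [rxvmk,xja,luue] add [qkdg] -> 8 lines: heiun nfo bkhxr abv qkdg wjrfr gfs qwn
Hunk 3: at line 1 remove [bkhxr,abv] add [whzwp] -> 7 lines: heiun nfo whzwp qkdg wjrfr gfs qwn
Hunk 4: at line 2 remove [qkdg] add [bbhj,cpmj,jjf] -> 9 lines: heiun nfo whzwp bbhj cpmj jjf wjrfr gfs qwn
Hunk 5: at line 2 remove [bbhj,cpmj,jjf] add [jrs] -> 7 lines: heiun nfo whzwp jrs wjrfr gfs qwn
Hunk 6: at line 5 remove [gfs] add [tpyk] -> 7 lines: heiun nfo whzwp jrs wjrfr tpyk qwn
Hunk 7: at line 1 remove [nfo,whzwp] add [axaoi,hfbe,hgnu] -> 8 lines: heiun axaoi hfbe hgnu jrs wjrfr tpyk qwn
Final line count: 8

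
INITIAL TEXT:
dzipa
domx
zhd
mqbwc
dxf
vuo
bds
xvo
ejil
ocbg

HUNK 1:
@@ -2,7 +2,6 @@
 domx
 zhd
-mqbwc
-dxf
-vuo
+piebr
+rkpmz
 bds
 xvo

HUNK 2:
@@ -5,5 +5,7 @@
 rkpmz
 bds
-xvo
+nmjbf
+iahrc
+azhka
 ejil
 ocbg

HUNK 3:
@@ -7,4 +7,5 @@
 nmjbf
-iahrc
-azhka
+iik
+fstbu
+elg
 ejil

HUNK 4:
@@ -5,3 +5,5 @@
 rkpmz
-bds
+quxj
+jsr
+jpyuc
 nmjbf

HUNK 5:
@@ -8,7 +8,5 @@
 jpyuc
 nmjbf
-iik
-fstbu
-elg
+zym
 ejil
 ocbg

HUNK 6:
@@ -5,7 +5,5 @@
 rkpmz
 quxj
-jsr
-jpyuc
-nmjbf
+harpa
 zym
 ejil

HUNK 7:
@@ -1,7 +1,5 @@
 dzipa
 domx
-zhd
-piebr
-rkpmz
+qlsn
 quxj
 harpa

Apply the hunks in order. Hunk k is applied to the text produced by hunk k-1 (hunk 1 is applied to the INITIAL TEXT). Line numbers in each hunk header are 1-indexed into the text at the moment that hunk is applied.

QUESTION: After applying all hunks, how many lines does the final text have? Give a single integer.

Answer: 8

Derivation:
Hunk 1: at line 2 remove [mqbwc,dxf,vuo] add [piebr,rkpmz] -> 9 lines: dzipa domx zhd piebr rkpmz bds xvo ejil ocbg
Hunk 2: at line 5 remove [xvo] add [nmjbf,iahrc,azhka] -> 11 lines: dzipa domx zhd piebr rkpmz bds nmjbf iahrc azhka ejil ocbg
Hunk 3: at line 7 remove [iahrc,azhka] add [iik,fstbu,elg] -> 12 lines: dzipa domx zhd piebr rkpmz bds nmjbf iik fstbu elg ejil ocbg
Hunk 4: at line 5 remove [bds] add [quxj,jsr,jpyuc] -> 14 lines: dzipa domx zhd piebr rkpmz quxj jsr jpyuc nmjbf iik fstbu elg ejil ocbg
Hunk 5: at line 8 remove [iik,fstbu,elg] add [zym] -> 12 lines: dzipa domx zhd piebr rkpmz quxj jsr jpyuc nmjbf zym ejil ocbg
Hunk 6: at line 5 remove [jsr,jpyuc,nmjbf] add [harpa] -> 10 lines: dzipa domx zhd piebr rkpmz quxj harpa zym ejil ocbg
Hunk 7: at line 1 remove [zhd,piebr,rkpmz] add [qlsn] -> 8 lines: dzipa domx qlsn quxj harpa zym ejil ocbg
Final line count: 8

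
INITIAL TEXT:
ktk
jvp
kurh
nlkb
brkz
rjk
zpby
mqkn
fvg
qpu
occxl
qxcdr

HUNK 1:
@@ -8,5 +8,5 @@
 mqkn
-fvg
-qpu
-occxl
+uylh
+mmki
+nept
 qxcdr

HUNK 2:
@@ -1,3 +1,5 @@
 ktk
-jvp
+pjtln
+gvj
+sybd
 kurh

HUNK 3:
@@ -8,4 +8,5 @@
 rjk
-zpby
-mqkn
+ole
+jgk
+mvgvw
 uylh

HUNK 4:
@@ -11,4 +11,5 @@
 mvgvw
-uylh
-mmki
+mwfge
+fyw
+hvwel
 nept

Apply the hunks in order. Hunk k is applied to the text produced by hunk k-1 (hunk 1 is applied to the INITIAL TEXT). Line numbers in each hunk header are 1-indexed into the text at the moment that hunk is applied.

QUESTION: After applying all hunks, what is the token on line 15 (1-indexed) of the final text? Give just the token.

Hunk 1: at line 8 remove [fvg,qpu,occxl] add [uylh,mmki,nept] -> 12 lines: ktk jvp kurh nlkb brkz rjk zpby mqkn uylh mmki nept qxcdr
Hunk 2: at line 1 remove [jvp] add [pjtln,gvj,sybd] -> 14 lines: ktk pjtln gvj sybd kurh nlkb brkz rjk zpby mqkn uylh mmki nept qxcdr
Hunk 3: at line 8 remove [zpby,mqkn] add [ole,jgk,mvgvw] -> 15 lines: ktk pjtln gvj sybd kurh nlkb brkz rjk ole jgk mvgvw uylh mmki nept qxcdr
Hunk 4: at line 11 remove [uylh,mmki] add [mwfge,fyw,hvwel] -> 16 lines: ktk pjtln gvj sybd kurh nlkb brkz rjk ole jgk mvgvw mwfge fyw hvwel nept qxcdr
Final line 15: nept

Answer: nept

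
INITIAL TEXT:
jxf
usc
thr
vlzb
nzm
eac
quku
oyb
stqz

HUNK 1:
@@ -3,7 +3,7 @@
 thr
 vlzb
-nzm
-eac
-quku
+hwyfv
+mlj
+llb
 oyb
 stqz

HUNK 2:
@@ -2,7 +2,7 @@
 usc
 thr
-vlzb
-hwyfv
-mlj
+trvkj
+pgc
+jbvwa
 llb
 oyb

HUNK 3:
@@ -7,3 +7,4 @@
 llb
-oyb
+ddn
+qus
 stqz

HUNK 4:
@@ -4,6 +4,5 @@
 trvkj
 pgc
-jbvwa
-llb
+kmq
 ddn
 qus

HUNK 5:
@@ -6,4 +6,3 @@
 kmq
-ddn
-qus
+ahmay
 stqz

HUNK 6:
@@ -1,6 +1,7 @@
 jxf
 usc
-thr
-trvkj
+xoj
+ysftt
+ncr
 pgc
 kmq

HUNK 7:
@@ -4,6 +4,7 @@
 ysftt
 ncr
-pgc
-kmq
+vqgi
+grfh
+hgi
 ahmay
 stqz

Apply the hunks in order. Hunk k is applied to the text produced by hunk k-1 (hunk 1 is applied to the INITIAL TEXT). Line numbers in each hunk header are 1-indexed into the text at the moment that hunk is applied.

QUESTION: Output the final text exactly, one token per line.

Hunk 1: at line 3 remove [nzm,eac,quku] add [hwyfv,mlj,llb] -> 9 lines: jxf usc thr vlzb hwyfv mlj llb oyb stqz
Hunk 2: at line 2 remove [vlzb,hwyfv,mlj] add [trvkj,pgc,jbvwa] -> 9 lines: jxf usc thr trvkj pgc jbvwa llb oyb stqz
Hunk 3: at line 7 remove [oyb] add [ddn,qus] -> 10 lines: jxf usc thr trvkj pgc jbvwa llb ddn qus stqz
Hunk 4: at line 4 remove [jbvwa,llb] add [kmq] -> 9 lines: jxf usc thr trvkj pgc kmq ddn qus stqz
Hunk 5: at line 6 remove [ddn,qus] add [ahmay] -> 8 lines: jxf usc thr trvkj pgc kmq ahmay stqz
Hunk 6: at line 1 remove [thr,trvkj] add [xoj,ysftt,ncr] -> 9 lines: jxf usc xoj ysftt ncr pgc kmq ahmay stqz
Hunk 7: at line 4 remove [pgc,kmq] add [vqgi,grfh,hgi] -> 10 lines: jxf usc xoj ysftt ncr vqgi grfh hgi ahmay stqz

Answer: jxf
usc
xoj
ysftt
ncr
vqgi
grfh
hgi
ahmay
stqz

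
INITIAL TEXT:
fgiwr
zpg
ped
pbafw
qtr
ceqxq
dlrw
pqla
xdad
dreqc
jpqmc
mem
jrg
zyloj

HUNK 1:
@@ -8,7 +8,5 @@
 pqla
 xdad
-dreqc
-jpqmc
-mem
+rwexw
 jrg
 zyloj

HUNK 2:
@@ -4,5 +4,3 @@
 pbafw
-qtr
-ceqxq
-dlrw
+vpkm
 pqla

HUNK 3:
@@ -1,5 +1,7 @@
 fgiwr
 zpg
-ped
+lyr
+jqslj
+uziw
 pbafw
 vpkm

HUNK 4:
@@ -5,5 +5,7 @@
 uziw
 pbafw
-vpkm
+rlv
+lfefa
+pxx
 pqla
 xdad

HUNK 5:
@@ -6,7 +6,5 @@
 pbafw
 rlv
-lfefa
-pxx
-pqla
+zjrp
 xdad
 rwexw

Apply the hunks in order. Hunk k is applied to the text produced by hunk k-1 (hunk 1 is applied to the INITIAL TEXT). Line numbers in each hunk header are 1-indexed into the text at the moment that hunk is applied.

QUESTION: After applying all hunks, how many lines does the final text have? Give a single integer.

Answer: 12

Derivation:
Hunk 1: at line 8 remove [dreqc,jpqmc,mem] add [rwexw] -> 12 lines: fgiwr zpg ped pbafw qtr ceqxq dlrw pqla xdad rwexw jrg zyloj
Hunk 2: at line 4 remove [qtr,ceqxq,dlrw] add [vpkm] -> 10 lines: fgiwr zpg ped pbafw vpkm pqla xdad rwexw jrg zyloj
Hunk 3: at line 1 remove [ped] add [lyr,jqslj,uziw] -> 12 lines: fgiwr zpg lyr jqslj uziw pbafw vpkm pqla xdad rwexw jrg zyloj
Hunk 4: at line 5 remove [vpkm] add [rlv,lfefa,pxx] -> 14 lines: fgiwr zpg lyr jqslj uziw pbafw rlv lfefa pxx pqla xdad rwexw jrg zyloj
Hunk 5: at line 6 remove [lfefa,pxx,pqla] add [zjrp] -> 12 lines: fgiwr zpg lyr jqslj uziw pbafw rlv zjrp xdad rwexw jrg zyloj
Final line count: 12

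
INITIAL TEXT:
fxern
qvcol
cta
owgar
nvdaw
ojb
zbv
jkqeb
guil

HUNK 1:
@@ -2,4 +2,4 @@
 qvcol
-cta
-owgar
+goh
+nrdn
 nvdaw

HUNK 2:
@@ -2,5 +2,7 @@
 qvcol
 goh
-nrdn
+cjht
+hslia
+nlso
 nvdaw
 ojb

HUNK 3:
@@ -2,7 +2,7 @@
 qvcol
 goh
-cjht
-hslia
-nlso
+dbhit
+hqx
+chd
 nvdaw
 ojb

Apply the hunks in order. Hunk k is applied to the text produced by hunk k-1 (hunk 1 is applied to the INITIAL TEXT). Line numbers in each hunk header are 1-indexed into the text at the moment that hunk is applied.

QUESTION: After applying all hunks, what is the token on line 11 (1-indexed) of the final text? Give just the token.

Answer: guil

Derivation:
Hunk 1: at line 2 remove [cta,owgar] add [goh,nrdn] -> 9 lines: fxern qvcol goh nrdn nvdaw ojb zbv jkqeb guil
Hunk 2: at line 2 remove [nrdn] add [cjht,hslia,nlso] -> 11 lines: fxern qvcol goh cjht hslia nlso nvdaw ojb zbv jkqeb guil
Hunk 3: at line 2 remove [cjht,hslia,nlso] add [dbhit,hqx,chd] -> 11 lines: fxern qvcol goh dbhit hqx chd nvdaw ojb zbv jkqeb guil
Final line 11: guil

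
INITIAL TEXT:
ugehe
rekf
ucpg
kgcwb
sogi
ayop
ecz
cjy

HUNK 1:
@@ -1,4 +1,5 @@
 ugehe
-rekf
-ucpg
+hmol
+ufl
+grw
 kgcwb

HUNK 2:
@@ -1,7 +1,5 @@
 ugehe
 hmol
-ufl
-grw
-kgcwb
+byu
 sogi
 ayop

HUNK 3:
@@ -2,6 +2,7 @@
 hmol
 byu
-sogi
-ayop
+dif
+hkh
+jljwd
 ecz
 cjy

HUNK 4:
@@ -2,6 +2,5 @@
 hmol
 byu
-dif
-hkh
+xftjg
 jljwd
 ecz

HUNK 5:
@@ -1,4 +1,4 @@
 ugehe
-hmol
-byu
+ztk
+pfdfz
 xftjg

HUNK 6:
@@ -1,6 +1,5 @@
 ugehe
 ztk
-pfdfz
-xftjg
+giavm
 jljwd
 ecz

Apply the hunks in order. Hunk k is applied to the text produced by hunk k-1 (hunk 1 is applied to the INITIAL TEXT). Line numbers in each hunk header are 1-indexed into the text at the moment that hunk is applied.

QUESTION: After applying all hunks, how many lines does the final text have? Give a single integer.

Hunk 1: at line 1 remove [rekf,ucpg] add [hmol,ufl,grw] -> 9 lines: ugehe hmol ufl grw kgcwb sogi ayop ecz cjy
Hunk 2: at line 1 remove [ufl,grw,kgcwb] add [byu] -> 7 lines: ugehe hmol byu sogi ayop ecz cjy
Hunk 3: at line 2 remove [sogi,ayop] add [dif,hkh,jljwd] -> 8 lines: ugehe hmol byu dif hkh jljwd ecz cjy
Hunk 4: at line 2 remove [dif,hkh] add [xftjg] -> 7 lines: ugehe hmol byu xftjg jljwd ecz cjy
Hunk 5: at line 1 remove [hmol,byu] add [ztk,pfdfz] -> 7 lines: ugehe ztk pfdfz xftjg jljwd ecz cjy
Hunk 6: at line 1 remove [pfdfz,xftjg] add [giavm] -> 6 lines: ugehe ztk giavm jljwd ecz cjy
Final line count: 6

Answer: 6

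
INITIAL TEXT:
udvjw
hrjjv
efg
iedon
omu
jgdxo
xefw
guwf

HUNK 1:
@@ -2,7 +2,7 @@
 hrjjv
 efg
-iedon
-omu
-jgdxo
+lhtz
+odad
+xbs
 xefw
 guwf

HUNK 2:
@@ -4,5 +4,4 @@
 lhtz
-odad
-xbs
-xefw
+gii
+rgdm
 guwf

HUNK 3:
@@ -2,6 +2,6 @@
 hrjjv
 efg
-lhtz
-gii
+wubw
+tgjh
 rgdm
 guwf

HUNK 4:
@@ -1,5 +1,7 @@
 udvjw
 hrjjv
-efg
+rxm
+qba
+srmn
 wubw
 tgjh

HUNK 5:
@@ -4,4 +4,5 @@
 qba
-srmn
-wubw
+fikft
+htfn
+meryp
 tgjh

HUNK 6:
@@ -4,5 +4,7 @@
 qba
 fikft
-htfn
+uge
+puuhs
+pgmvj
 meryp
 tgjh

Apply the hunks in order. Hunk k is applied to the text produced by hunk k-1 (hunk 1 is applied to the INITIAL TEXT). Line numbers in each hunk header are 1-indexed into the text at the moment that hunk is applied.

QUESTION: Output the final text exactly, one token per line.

Answer: udvjw
hrjjv
rxm
qba
fikft
uge
puuhs
pgmvj
meryp
tgjh
rgdm
guwf

Derivation:
Hunk 1: at line 2 remove [iedon,omu,jgdxo] add [lhtz,odad,xbs] -> 8 lines: udvjw hrjjv efg lhtz odad xbs xefw guwf
Hunk 2: at line 4 remove [odad,xbs,xefw] add [gii,rgdm] -> 7 lines: udvjw hrjjv efg lhtz gii rgdm guwf
Hunk 3: at line 2 remove [lhtz,gii] add [wubw,tgjh] -> 7 lines: udvjw hrjjv efg wubw tgjh rgdm guwf
Hunk 4: at line 1 remove [efg] add [rxm,qba,srmn] -> 9 lines: udvjw hrjjv rxm qba srmn wubw tgjh rgdm guwf
Hunk 5: at line 4 remove [srmn,wubw] add [fikft,htfn,meryp] -> 10 lines: udvjw hrjjv rxm qba fikft htfn meryp tgjh rgdm guwf
Hunk 6: at line 4 remove [htfn] add [uge,puuhs,pgmvj] -> 12 lines: udvjw hrjjv rxm qba fikft uge puuhs pgmvj meryp tgjh rgdm guwf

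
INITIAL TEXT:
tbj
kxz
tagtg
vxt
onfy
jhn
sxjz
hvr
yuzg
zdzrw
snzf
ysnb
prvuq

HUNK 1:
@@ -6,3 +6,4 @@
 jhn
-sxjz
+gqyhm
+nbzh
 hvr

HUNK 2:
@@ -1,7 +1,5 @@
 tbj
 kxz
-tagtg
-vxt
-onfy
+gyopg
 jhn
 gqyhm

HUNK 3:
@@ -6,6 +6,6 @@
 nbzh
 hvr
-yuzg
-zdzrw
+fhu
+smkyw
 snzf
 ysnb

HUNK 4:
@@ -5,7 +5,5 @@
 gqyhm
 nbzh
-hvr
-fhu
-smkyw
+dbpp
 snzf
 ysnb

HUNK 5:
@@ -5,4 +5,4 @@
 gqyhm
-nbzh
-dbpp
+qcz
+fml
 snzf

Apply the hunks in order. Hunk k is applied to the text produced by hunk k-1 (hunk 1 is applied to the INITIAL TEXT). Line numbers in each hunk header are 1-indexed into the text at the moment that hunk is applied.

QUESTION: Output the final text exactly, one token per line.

Hunk 1: at line 6 remove [sxjz] add [gqyhm,nbzh] -> 14 lines: tbj kxz tagtg vxt onfy jhn gqyhm nbzh hvr yuzg zdzrw snzf ysnb prvuq
Hunk 2: at line 1 remove [tagtg,vxt,onfy] add [gyopg] -> 12 lines: tbj kxz gyopg jhn gqyhm nbzh hvr yuzg zdzrw snzf ysnb prvuq
Hunk 3: at line 6 remove [yuzg,zdzrw] add [fhu,smkyw] -> 12 lines: tbj kxz gyopg jhn gqyhm nbzh hvr fhu smkyw snzf ysnb prvuq
Hunk 4: at line 5 remove [hvr,fhu,smkyw] add [dbpp] -> 10 lines: tbj kxz gyopg jhn gqyhm nbzh dbpp snzf ysnb prvuq
Hunk 5: at line 5 remove [nbzh,dbpp] add [qcz,fml] -> 10 lines: tbj kxz gyopg jhn gqyhm qcz fml snzf ysnb prvuq

Answer: tbj
kxz
gyopg
jhn
gqyhm
qcz
fml
snzf
ysnb
prvuq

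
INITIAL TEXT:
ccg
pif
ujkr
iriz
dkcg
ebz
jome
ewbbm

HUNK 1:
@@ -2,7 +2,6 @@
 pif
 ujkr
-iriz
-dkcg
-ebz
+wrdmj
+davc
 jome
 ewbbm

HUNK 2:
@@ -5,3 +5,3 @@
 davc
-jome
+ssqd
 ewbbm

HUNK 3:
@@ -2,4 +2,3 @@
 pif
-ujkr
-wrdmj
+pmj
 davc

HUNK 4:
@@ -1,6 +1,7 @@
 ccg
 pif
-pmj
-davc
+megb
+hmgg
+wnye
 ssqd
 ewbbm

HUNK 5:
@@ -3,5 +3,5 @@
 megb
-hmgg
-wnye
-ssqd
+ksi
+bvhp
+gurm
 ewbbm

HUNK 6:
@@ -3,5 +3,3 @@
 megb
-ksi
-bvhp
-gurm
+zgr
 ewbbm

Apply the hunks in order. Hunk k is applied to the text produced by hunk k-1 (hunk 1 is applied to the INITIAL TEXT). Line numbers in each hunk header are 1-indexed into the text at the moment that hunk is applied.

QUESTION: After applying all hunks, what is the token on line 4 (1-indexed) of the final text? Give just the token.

Hunk 1: at line 2 remove [iriz,dkcg,ebz] add [wrdmj,davc] -> 7 lines: ccg pif ujkr wrdmj davc jome ewbbm
Hunk 2: at line 5 remove [jome] add [ssqd] -> 7 lines: ccg pif ujkr wrdmj davc ssqd ewbbm
Hunk 3: at line 2 remove [ujkr,wrdmj] add [pmj] -> 6 lines: ccg pif pmj davc ssqd ewbbm
Hunk 4: at line 1 remove [pmj,davc] add [megb,hmgg,wnye] -> 7 lines: ccg pif megb hmgg wnye ssqd ewbbm
Hunk 5: at line 3 remove [hmgg,wnye,ssqd] add [ksi,bvhp,gurm] -> 7 lines: ccg pif megb ksi bvhp gurm ewbbm
Hunk 6: at line 3 remove [ksi,bvhp,gurm] add [zgr] -> 5 lines: ccg pif megb zgr ewbbm
Final line 4: zgr

Answer: zgr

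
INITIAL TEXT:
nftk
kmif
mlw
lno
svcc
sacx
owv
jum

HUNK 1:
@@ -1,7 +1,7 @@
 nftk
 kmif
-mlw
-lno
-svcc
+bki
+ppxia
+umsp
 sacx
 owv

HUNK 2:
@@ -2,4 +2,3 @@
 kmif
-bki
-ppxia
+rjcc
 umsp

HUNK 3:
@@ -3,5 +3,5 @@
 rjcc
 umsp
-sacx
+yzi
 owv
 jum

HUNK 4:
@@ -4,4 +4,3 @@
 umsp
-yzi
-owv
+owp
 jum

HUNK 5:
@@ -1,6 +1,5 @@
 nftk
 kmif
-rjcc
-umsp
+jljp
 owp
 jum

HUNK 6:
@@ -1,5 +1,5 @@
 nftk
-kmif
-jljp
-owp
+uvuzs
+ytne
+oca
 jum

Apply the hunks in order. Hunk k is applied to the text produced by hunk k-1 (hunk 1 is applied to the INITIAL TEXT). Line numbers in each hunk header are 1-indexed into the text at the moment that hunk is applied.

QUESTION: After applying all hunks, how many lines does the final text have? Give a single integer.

Answer: 5

Derivation:
Hunk 1: at line 1 remove [mlw,lno,svcc] add [bki,ppxia,umsp] -> 8 lines: nftk kmif bki ppxia umsp sacx owv jum
Hunk 2: at line 2 remove [bki,ppxia] add [rjcc] -> 7 lines: nftk kmif rjcc umsp sacx owv jum
Hunk 3: at line 3 remove [sacx] add [yzi] -> 7 lines: nftk kmif rjcc umsp yzi owv jum
Hunk 4: at line 4 remove [yzi,owv] add [owp] -> 6 lines: nftk kmif rjcc umsp owp jum
Hunk 5: at line 1 remove [rjcc,umsp] add [jljp] -> 5 lines: nftk kmif jljp owp jum
Hunk 6: at line 1 remove [kmif,jljp,owp] add [uvuzs,ytne,oca] -> 5 lines: nftk uvuzs ytne oca jum
Final line count: 5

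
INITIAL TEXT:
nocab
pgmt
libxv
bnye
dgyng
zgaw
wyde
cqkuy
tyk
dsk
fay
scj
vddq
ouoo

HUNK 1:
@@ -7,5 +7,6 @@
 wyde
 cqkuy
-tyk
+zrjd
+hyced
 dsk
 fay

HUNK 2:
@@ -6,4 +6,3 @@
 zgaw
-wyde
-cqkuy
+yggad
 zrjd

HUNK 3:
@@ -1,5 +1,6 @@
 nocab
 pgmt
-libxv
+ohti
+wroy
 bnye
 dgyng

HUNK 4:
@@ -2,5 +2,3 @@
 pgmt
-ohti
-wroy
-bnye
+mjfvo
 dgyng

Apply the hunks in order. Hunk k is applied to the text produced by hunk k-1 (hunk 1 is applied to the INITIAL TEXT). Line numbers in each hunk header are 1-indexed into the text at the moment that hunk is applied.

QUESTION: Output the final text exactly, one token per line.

Hunk 1: at line 7 remove [tyk] add [zrjd,hyced] -> 15 lines: nocab pgmt libxv bnye dgyng zgaw wyde cqkuy zrjd hyced dsk fay scj vddq ouoo
Hunk 2: at line 6 remove [wyde,cqkuy] add [yggad] -> 14 lines: nocab pgmt libxv bnye dgyng zgaw yggad zrjd hyced dsk fay scj vddq ouoo
Hunk 3: at line 1 remove [libxv] add [ohti,wroy] -> 15 lines: nocab pgmt ohti wroy bnye dgyng zgaw yggad zrjd hyced dsk fay scj vddq ouoo
Hunk 4: at line 2 remove [ohti,wroy,bnye] add [mjfvo] -> 13 lines: nocab pgmt mjfvo dgyng zgaw yggad zrjd hyced dsk fay scj vddq ouoo

Answer: nocab
pgmt
mjfvo
dgyng
zgaw
yggad
zrjd
hyced
dsk
fay
scj
vddq
ouoo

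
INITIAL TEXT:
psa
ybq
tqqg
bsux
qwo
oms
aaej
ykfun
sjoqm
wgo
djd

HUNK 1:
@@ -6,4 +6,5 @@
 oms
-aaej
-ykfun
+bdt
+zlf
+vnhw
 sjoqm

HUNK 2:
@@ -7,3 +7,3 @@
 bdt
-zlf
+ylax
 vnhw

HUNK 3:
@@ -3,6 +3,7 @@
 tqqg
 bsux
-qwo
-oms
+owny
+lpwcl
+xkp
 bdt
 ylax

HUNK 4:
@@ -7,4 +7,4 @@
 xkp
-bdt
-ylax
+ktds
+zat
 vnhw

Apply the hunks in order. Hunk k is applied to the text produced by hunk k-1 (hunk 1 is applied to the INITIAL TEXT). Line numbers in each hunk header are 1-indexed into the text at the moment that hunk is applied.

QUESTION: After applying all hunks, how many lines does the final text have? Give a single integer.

Answer: 13

Derivation:
Hunk 1: at line 6 remove [aaej,ykfun] add [bdt,zlf,vnhw] -> 12 lines: psa ybq tqqg bsux qwo oms bdt zlf vnhw sjoqm wgo djd
Hunk 2: at line 7 remove [zlf] add [ylax] -> 12 lines: psa ybq tqqg bsux qwo oms bdt ylax vnhw sjoqm wgo djd
Hunk 3: at line 3 remove [qwo,oms] add [owny,lpwcl,xkp] -> 13 lines: psa ybq tqqg bsux owny lpwcl xkp bdt ylax vnhw sjoqm wgo djd
Hunk 4: at line 7 remove [bdt,ylax] add [ktds,zat] -> 13 lines: psa ybq tqqg bsux owny lpwcl xkp ktds zat vnhw sjoqm wgo djd
Final line count: 13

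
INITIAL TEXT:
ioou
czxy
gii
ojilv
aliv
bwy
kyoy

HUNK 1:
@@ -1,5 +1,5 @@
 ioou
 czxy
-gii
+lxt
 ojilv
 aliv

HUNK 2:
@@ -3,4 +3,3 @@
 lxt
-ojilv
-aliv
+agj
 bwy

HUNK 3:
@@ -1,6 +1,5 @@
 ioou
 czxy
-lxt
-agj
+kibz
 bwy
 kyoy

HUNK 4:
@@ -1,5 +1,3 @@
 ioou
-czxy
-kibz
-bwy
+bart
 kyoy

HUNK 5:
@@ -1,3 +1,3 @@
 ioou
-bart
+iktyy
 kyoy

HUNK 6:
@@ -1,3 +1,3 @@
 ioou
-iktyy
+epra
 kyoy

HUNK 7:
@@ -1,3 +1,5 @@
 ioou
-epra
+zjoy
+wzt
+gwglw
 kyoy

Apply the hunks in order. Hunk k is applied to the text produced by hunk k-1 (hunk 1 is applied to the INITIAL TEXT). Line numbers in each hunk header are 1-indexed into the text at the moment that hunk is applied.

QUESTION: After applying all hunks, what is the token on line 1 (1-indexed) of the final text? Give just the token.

Hunk 1: at line 1 remove [gii] add [lxt] -> 7 lines: ioou czxy lxt ojilv aliv bwy kyoy
Hunk 2: at line 3 remove [ojilv,aliv] add [agj] -> 6 lines: ioou czxy lxt agj bwy kyoy
Hunk 3: at line 1 remove [lxt,agj] add [kibz] -> 5 lines: ioou czxy kibz bwy kyoy
Hunk 4: at line 1 remove [czxy,kibz,bwy] add [bart] -> 3 lines: ioou bart kyoy
Hunk 5: at line 1 remove [bart] add [iktyy] -> 3 lines: ioou iktyy kyoy
Hunk 6: at line 1 remove [iktyy] add [epra] -> 3 lines: ioou epra kyoy
Hunk 7: at line 1 remove [epra] add [zjoy,wzt,gwglw] -> 5 lines: ioou zjoy wzt gwglw kyoy
Final line 1: ioou

Answer: ioou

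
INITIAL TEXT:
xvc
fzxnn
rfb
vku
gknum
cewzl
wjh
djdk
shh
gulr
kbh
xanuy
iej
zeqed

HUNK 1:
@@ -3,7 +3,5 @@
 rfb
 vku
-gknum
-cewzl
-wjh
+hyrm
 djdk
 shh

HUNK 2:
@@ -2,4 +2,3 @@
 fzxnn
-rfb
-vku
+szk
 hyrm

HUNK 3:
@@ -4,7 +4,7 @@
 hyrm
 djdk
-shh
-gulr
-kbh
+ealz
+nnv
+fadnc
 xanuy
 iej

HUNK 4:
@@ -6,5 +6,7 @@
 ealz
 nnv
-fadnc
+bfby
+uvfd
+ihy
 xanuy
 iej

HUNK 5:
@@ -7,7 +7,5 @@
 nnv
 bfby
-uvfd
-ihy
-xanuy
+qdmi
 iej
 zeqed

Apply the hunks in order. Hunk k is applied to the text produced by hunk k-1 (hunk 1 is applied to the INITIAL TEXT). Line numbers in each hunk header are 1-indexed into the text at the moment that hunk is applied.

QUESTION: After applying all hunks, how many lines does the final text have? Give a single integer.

Hunk 1: at line 3 remove [gknum,cewzl,wjh] add [hyrm] -> 12 lines: xvc fzxnn rfb vku hyrm djdk shh gulr kbh xanuy iej zeqed
Hunk 2: at line 2 remove [rfb,vku] add [szk] -> 11 lines: xvc fzxnn szk hyrm djdk shh gulr kbh xanuy iej zeqed
Hunk 3: at line 4 remove [shh,gulr,kbh] add [ealz,nnv,fadnc] -> 11 lines: xvc fzxnn szk hyrm djdk ealz nnv fadnc xanuy iej zeqed
Hunk 4: at line 6 remove [fadnc] add [bfby,uvfd,ihy] -> 13 lines: xvc fzxnn szk hyrm djdk ealz nnv bfby uvfd ihy xanuy iej zeqed
Hunk 5: at line 7 remove [uvfd,ihy,xanuy] add [qdmi] -> 11 lines: xvc fzxnn szk hyrm djdk ealz nnv bfby qdmi iej zeqed
Final line count: 11

Answer: 11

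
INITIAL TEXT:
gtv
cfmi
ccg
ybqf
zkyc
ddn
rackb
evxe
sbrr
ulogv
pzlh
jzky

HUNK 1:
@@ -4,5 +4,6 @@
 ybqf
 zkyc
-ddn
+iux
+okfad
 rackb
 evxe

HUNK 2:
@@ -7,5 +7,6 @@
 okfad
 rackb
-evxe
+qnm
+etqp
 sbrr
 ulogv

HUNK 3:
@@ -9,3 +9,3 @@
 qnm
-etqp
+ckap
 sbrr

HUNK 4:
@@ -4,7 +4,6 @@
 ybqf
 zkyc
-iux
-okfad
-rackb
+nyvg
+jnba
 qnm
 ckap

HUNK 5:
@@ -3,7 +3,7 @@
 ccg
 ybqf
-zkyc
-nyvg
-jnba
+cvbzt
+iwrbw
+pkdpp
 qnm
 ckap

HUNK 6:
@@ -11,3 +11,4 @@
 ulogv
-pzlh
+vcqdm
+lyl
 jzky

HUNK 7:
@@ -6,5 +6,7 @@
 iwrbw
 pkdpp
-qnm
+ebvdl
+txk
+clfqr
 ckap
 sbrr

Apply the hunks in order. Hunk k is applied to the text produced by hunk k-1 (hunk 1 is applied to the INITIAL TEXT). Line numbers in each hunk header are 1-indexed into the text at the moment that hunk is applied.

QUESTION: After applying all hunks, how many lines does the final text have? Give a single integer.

Answer: 16

Derivation:
Hunk 1: at line 4 remove [ddn] add [iux,okfad] -> 13 lines: gtv cfmi ccg ybqf zkyc iux okfad rackb evxe sbrr ulogv pzlh jzky
Hunk 2: at line 7 remove [evxe] add [qnm,etqp] -> 14 lines: gtv cfmi ccg ybqf zkyc iux okfad rackb qnm etqp sbrr ulogv pzlh jzky
Hunk 3: at line 9 remove [etqp] add [ckap] -> 14 lines: gtv cfmi ccg ybqf zkyc iux okfad rackb qnm ckap sbrr ulogv pzlh jzky
Hunk 4: at line 4 remove [iux,okfad,rackb] add [nyvg,jnba] -> 13 lines: gtv cfmi ccg ybqf zkyc nyvg jnba qnm ckap sbrr ulogv pzlh jzky
Hunk 5: at line 3 remove [zkyc,nyvg,jnba] add [cvbzt,iwrbw,pkdpp] -> 13 lines: gtv cfmi ccg ybqf cvbzt iwrbw pkdpp qnm ckap sbrr ulogv pzlh jzky
Hunk 6: at line 11 remove [pzlh] add [vcqdm,lyl] -> 14 lines: gtv cfmi ccg ybqf cvbzt iwrbw pkdpp qnm ckap sbrr ulogv vcqdm lyl jzky
Hunk 7: at line 6 remove [qnm] add [ebvdl,txk,clfqr] -> 16 lines: gtv cfmi ccg ybqf cvbzt iwrbw pkdpp ebvdl txk clfqr ckap sbrr ulogv vcqdm lyl jzky
Final line count: 16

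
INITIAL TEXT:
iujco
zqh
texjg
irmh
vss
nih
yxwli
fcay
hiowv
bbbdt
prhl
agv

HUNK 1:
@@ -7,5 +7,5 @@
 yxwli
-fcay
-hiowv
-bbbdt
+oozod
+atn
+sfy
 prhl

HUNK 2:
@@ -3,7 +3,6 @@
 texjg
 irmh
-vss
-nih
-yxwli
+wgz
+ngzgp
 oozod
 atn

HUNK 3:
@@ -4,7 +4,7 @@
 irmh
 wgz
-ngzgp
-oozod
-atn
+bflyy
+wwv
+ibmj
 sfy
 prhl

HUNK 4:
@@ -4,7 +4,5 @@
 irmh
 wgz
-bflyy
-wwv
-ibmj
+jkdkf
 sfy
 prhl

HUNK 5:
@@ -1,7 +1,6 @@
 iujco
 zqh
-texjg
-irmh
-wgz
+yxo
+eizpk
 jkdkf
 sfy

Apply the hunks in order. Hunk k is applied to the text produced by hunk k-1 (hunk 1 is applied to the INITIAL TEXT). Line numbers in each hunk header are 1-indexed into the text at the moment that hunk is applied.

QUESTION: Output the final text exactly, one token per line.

Hunk 1: at line 7 remove [fcay,hiowv,bbbdt] add [oozod,atn,sfy] -> 12 lines: iujco zqh texjg irmh vss nih yxwli oozod atn sfy prhl agv
Hunk 2: at line 3 remove [vss,nih,yxwli] add [wgz,ngzgp] -> 11 lines: iujco zqh texjg irmh wgz ngzgp oozod atn sfy prhl agv
Hunk 3: at line 4 remove [ngzgp,oozod,atn] add [bflyy,wwv,ibmj] -> 11 lines: iujco zqh texjg irmh wgz bflyy wwv ibmj sfy prhl agv
Hunk 4: at line 4 remove [bflyy,wwv,ibmj] add [jkdkf] -> 9 lines: iujco zqh texjg irmh wgz jkdkf sfy prhl agv
Hunk 5: at line 1 remove [texjg,irmh,wgz] add [yxo,eizpk] -> 8 lines: iujco zqh yxo eizpk jkdkf sfy prhl agv

Answer: iujco
zqh
yxo
eizpk
jkdkf
sfy
prhl
agv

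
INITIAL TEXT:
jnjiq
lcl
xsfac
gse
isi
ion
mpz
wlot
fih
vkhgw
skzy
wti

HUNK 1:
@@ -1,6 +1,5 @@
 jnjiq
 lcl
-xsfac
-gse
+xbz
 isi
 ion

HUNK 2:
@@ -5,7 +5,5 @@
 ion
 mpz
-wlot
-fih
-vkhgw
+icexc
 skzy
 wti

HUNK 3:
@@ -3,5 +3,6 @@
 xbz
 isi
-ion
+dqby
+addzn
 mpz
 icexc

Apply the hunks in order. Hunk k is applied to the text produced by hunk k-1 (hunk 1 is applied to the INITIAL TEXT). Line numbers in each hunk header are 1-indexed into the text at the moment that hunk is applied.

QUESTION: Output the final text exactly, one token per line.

Hunk 1: at line 1 remove [xsfac,gse] add [xbz] -> 11 lines: jnjiq lcl xbz isi ion mpz wlot fih vkhgw skzy wti
Hunk 2: at line 5 remove [wlot,fih,vkhgw] add [icexc] -> 9 lines: jnjiq lcl xbz isi ion mpz icexc skzy wti
Hunk 3: at line 3 remove [ion] add [dqby,addzn] -> 10 lines: jnjiq lcl xbz isi dqby addzn mpz icexc skzy wti

Answer: jnjiq
lcl
xbz
isi
dqby
addzn
mpz
icexc
skzy
wti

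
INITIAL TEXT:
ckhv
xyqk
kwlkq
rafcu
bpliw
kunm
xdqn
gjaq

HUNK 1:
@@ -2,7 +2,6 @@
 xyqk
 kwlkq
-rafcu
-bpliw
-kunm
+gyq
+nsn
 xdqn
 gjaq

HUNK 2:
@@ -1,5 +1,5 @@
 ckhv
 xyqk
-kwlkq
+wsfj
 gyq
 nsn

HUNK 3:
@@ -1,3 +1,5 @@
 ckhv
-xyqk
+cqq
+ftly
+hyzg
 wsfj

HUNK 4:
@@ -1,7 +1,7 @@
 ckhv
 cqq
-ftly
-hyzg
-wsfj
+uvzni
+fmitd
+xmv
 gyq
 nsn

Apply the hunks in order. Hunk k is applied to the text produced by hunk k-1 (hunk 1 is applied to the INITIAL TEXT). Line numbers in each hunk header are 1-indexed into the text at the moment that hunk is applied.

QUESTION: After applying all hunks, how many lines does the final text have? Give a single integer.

Hunk 1: at line 2 remove [rafcu,bpliw,kunm] add [gyq,nsn] -> 7 lines: ckhv xyqk kwlkq gyq nsn xdqn gjaq
Hunk 2: at line 1 remove [kwlkq] add [wsfj] -> 7 lines: ckhv xyqk wsfj gyq nsn xdqn gjaq
Hunk 3: at line 1 remove [xyqk] add [cqq,ftly,hyzg] -> 9 lines: ckhv cqq ftly hyzg wsfj gyq nsn xdqn gjaq
Hunk 4: at line 1 remove [ftly,hyzg,wsfj] add [uvzni,fmitd,xmv] -> 9 lines: ckhv cqq uvzni fmitd xmv gyq nsn xdqn gjaq
Final line count: 9

Answer: 9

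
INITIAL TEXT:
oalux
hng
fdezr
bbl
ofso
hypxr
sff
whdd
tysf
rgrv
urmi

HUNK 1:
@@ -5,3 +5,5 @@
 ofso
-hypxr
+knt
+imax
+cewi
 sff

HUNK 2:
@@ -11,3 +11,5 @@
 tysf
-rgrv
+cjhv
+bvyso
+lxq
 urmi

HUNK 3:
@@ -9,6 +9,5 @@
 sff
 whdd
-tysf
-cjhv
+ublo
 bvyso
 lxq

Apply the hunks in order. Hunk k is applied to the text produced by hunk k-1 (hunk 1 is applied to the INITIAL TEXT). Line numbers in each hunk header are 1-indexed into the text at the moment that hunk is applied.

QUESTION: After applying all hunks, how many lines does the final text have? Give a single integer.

Answer: 14

Derivation:
Hunk 1: at line 5 remove [hypxr] add [knt,imax,cewi] -> 13 lines: oalux hng fdezr bbl ofso knt imax cewi sff whdd tysf rgrv urmi
Hunk 2: at line 11 remove [rgrv] add [cjhv,bvyso,lxq] -> 15 lines: oalux hng fdezr bbl ofso knt imax cewi sff whdd tysf cjhv bvyso lxq urmi
Hunk 3: at line 9 remove [tysf,cjhv] add [ublo] -> 14 lines: oalux hng fdezr bbl ofso knt imax cewi sff whdd ublo bvyso lxq urmi
Final line count: 14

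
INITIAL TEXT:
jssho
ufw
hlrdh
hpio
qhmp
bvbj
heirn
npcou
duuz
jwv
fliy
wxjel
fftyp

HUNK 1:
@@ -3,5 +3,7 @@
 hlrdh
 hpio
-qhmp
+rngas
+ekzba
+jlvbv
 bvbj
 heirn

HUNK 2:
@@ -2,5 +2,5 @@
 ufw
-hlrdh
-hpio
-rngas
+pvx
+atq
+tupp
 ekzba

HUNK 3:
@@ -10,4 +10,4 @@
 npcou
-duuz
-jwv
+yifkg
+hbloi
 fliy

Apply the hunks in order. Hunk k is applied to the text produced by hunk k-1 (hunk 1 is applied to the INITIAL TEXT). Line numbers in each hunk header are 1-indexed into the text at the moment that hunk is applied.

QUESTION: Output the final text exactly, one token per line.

Answer: jssho
ufw
pvx
atq
tupp
ekzba
jlvbv
bvbj
heirn
npcou
yifkg
hbloi
fliy
wxjel
fftyp

Derivation:
Hunk 1: at line 3 remove [qhmp] add [rngas,ekzba,jlvbv] -> 15 lines: jssho ufw hlrdh hpio rngas ekzba jlvbv bvbj heirn npcou duuz jwv fliy wxjel fftyp
Hunk 2: at line 2 remove [hlrdh,hpio,rngas] add [pvx,atq,tupp] -> 15 lines: jssho ufw pvx atq tupp ekzba jlvbv bvbj heirn npcou duuz jwv fliy wxjel fftyp
Hunk 3: at line 10 remove [duuz,jwv] add [yifkg,hbloi] -> 15 lines: jssho ufw pvx atq tupp ekzba jlvbv bvbj heirn npcou yifkg hbloi fliy wxjel fftyp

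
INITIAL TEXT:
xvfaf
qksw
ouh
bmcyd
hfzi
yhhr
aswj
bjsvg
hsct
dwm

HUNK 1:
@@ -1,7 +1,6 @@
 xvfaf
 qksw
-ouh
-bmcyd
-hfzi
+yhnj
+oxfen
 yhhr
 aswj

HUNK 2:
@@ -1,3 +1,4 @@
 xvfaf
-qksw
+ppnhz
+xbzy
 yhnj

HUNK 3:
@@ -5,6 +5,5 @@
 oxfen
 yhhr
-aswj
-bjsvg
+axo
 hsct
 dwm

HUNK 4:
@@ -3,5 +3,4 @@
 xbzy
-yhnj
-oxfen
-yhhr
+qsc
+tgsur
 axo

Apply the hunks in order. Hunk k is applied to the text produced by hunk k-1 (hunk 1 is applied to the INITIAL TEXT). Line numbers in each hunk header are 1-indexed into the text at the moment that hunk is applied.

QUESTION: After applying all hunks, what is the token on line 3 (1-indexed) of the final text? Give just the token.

Hunk 1: at line 1 remove [ouh,bmcyd,hfzi] add [yhnj,oxfen] -> 9 lines: xvfaf qksw yhnj oxfen yhhr aswj bjsvg hsct dwm
Hunk 2: at line 1 remove [qksw] add [ppnhz,xbzy] -> 10 lines: xvfaf ppnhz xbzy yhnj oxfen yhhr aswj bjsvg hsct dwm
Hunk 3: at line 5 remove [aswj,bjsvg] add [axo] -> 9 lines: xvfaf ppnhz xbzy yhnj oxfen yhhr axo hsct dwm
Hunk 4: at line 3 remove [yhnj,oxfen,yhhr] add [qsc,tgsur] -> 8 lines: xvfaf ppnhz xbzy qsc tgsur axo hsct dwm
Final line 3: xbzy

Answer: xbzy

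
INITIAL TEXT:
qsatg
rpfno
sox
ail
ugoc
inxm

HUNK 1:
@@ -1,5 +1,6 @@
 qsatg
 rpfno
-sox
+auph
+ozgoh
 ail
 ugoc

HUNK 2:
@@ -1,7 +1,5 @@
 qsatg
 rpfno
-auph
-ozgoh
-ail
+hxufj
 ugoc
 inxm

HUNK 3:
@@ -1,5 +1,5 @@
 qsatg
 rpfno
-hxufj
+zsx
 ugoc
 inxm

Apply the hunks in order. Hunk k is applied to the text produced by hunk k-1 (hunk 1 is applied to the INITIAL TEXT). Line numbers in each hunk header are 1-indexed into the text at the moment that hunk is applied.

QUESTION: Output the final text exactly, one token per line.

Hunk 1: at line 1 remove [sox] add [auph,ozgoh] -> 7 lines: qsatg rpfno auph ozgoh ail ugoc inxm
Hunk 2: at line 1 remove [auph,ozgoh,ail] add [hxufj] -> 5 lines: qsatg rpfno hxufj ugoc inxm
Hunk 3: at line 1 remove [hxufj] add [zsx] -> 5 lines: qsatg rpfno zsx ugoc inxm

Answer: qsatg
rpfno
zsx
ugoc
inxm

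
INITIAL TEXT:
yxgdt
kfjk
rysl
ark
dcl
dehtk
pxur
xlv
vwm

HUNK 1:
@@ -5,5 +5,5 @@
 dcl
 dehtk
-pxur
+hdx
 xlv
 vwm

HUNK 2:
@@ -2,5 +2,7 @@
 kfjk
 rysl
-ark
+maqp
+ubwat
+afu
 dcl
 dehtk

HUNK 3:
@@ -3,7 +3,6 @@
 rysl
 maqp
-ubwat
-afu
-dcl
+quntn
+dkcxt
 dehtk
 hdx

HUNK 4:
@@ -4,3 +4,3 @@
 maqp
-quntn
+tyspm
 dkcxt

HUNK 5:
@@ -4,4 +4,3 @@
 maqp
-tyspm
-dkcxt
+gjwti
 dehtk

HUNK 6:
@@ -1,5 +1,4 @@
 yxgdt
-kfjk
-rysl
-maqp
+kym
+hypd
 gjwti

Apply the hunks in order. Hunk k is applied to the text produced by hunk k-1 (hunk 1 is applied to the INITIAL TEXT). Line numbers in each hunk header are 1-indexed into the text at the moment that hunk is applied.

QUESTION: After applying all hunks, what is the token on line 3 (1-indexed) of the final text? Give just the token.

Answer: hypd

Derivation:
Hunk 1: at line 5 remove [pxur] add [hdx] -> 9 lines: yxgdt kfjk rysl ark dcl dehtk hdx xlv vwm
Hunk 2: at line 2 remove [ark] add [maqp,ubwat,afu] -> 11 lines: yxgdt kfjk rysl maqp ubwat afu dcl dehtk hdx xlv vwm
Hunk 3: at line 3 remove [ubwat,afu,dcl] add [quntn,dkcxt] -> 10 lines: yxgdt kfjk rysl maqp quntn dkcxt dehtk hdx xlv vwm
Hunk 4: at line 4 remove [quntn] add [tyspm] -> 10 lines: yxgdt kfjk rysl maqp tyspm dkcxt dehtk hdx xlv vwm
Hunk 5: at line 4 remove [tyspm,dkcxt] add [gjwti] -> 9 lines: yxgdt kfjk rysl maqp gjwti dehtk hdx xlv vwm
Hunk 6: at line 1 remove [kfjk,rysl,maqp] add [kym,hypd] -> 8 lines: yxgdt kym hypd gjwti dehtk hdx xlv vwm
Final line 3: hypd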